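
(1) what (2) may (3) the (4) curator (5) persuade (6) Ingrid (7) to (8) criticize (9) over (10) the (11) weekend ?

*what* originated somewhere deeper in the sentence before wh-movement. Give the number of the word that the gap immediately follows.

Before movement: The curator may persuade Ingrid to criticize what over the weekend.
'what' is the direct object of 'criticize'. Fronting leaves a gap immediately after 'criticize':
What may the curator persuade Ingrid to criticize ___ over the weekend?
'criticize' is word 8.

8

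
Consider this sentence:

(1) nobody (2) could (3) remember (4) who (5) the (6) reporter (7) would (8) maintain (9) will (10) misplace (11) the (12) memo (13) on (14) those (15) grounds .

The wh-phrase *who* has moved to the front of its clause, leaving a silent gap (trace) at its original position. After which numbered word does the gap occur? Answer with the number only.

8

Before movement: The reporter would maintain who will misplace the memo on those grounds.
The filler 'who' is interpreted as the subject of the clause embedded under 'maintain'. It moves to the left edge, and the trace sits right after 'maintain':
Nobody could remember who the reporter would maintain ___ will misplace the memo on those grounds.
'maintain' is word 8.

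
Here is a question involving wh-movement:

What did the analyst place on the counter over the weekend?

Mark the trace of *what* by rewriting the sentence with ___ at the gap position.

Underlying clause: The analyst did place what on the counter over the weekend.
The filler 'what' is interpreted as the direct object of 'place'. The gap is right after 'place'.

What did the analyst place ___ on the counter over the weekend?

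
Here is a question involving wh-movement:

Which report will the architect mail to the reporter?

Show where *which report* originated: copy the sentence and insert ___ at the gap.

Which report will the architect mail ___ to the reporter?

Underlying clause: The architect will mail which report to the reporter.
'which report' functions as the direct object of 'mail'. The gap is right after 'mail'.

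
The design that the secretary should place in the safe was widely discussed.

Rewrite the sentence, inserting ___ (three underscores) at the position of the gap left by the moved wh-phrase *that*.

The design that the secretary should place ___ in the safe was widely discussed.

'that' is the direct object of 'place'. The gap is right after 'place'.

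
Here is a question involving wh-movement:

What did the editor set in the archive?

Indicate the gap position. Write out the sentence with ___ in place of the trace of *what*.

What did the editor set ___ in the archive?

Pre-movement form: The editor did set what in the archive.
The filler 'what' is interpreted as the direct object of 'set'. The gap is right after 'set'.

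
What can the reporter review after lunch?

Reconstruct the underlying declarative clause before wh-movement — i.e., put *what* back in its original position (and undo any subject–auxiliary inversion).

The reporter can review what after lunch.

The filler 'what' is interpreted as the direct object of 'review'. Wh-movement fronts it, leaving a gap right after 'review':
What can the reporter review ___ after lunch?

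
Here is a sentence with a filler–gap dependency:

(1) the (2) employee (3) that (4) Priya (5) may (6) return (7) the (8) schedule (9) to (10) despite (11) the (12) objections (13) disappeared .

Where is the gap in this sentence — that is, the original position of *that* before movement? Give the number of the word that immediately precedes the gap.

9

The filler 'that' is interpreted as the object of the preposition 'to' (recipient of 'return'). Wh-movement fronts it, leaving a gap right after 'to':
The employee that Priya may return the schedule to ___ despite the objections disappeared.
'to' is word 9.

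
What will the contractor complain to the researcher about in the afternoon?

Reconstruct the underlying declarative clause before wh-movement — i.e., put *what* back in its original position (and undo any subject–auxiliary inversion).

The contractor will complain to the researcher about what in the afternoon.

'what' is the object of the preposition 'about'. Fronting leaves a gap immediately after 'about':
What will the contractor complain to the researcher about ___ in the afternoon?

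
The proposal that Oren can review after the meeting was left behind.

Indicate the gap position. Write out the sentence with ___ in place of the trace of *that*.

The proposal that Oren can review ___ after the meeting was left behind.

'that' is the direct object of 'review'. The gap is right after 'review'.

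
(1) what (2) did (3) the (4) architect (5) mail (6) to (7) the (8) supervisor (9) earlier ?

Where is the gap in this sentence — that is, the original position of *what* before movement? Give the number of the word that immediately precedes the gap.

Pre-movement form: The architect did mail what to the supervisor earlier.
The filler 'what' is interpreted as the direct object of 'mail'. Fronting leaves a gap immediately after 'mail':
What did the architect mail ___ to the supervisor earlier?
'mail' is word 5.

5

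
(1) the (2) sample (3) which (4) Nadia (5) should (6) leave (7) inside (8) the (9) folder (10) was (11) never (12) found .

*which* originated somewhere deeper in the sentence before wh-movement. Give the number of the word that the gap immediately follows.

6

'which' is the direct object of 'leave'. It moves to the left edge, and the trace sits right after 'leave':
The sample which Nadia should leave ___ inside the folder was never found.
'leave' is word 6.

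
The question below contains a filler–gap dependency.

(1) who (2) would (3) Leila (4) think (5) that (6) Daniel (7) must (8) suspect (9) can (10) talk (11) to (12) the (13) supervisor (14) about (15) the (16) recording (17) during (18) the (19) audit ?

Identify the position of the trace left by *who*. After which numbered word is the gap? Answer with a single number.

Before movement: Leila would think that Daniel must suspect who can talk to the supervisor about the recording during the audit.
'who' is the subject of the clause embedded under 'suspect'. Fronting leaves a gap immediately after 'suspect':
Who would Leila think that Daniel must suspect ___ can talk to the supervisor about the recording during the audit?
'suspect' is word 8.

8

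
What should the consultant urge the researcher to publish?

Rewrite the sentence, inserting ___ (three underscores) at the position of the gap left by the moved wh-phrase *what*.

Underlying clause: The consultant should urge the researcher to publish what.
'what' is the direct object of 'publish'. The gap is right after 'publish'.

What should the consultant urge the researcher to publish ___?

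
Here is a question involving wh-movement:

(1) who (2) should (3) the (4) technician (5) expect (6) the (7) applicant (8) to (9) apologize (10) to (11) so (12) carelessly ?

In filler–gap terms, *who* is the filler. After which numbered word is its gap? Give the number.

10

Underlying clause: The technician should expect the applicant to apologize to who so carelessly.
The filler 'who' is interpreted as the object of the preposition 'to'. Fronting leaves a gap immediately after 'to':
Who should the technician expect the applicant to apologize to ___ so carelessly?
'to' is word 10.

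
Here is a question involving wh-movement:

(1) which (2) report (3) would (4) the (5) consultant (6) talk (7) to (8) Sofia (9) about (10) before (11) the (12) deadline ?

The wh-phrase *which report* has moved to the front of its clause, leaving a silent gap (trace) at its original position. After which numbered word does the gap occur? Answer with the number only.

9

Underlying clause: The consultant would talk to Sofia about which report before the deadline.
'which report' functions as the object of the preposition 'about'. Wh-movement fronts it, leaving a gap right after 'about':
Which report would the consultant talk to Sofia about ___ before the deadline?
'about' is word 9.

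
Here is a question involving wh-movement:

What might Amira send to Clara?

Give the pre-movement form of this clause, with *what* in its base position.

Amira might send what to Clara.

'what' is the direct object of 'send'. Fronting leaves a gap immediately after 'send':
What might Amira send ___ to Clara?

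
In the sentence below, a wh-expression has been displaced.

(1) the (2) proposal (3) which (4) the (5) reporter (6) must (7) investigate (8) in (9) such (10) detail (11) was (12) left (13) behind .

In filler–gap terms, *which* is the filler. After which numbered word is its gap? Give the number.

7

'which' is the direct object of 'investigate'. It moves to the left edge, and the trace sits right after 'investigate':
The proposal which the reporter must investigate ___ in such detail was left behind.
'investigate' is word 7.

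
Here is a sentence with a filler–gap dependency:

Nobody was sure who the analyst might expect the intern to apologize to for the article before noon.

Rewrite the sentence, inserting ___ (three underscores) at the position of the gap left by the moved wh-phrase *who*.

Underlying clause: The analyst might expect the intern to apologize to who for the article before noon.
The filler 'who' is interpreted as the object of the preposition 'to'. The gap is right after 'to'.

Nobody was sure who the analyst might expect the intern to apologize to ___ for the article before noon.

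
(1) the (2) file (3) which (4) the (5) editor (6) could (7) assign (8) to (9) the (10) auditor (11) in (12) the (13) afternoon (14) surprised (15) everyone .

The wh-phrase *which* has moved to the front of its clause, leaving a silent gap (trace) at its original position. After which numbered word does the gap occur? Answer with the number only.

7

'which' is the direct object of 'assign'. It moves to the left edge, and the trace sits right after 'assign':
The file which the editor could assign ___ to the auditor in the afternoon surprised everyone.
'assign' is word 7.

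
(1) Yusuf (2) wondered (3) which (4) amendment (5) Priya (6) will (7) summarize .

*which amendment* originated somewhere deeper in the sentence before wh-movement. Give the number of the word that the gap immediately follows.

Before movement: Priya will summarize which amendment.
'which amendment' functions as the direct object of 'summarize'. Fronting leaves a gap immediately after 'summarize':
Yusuf wondered which amendment Priya will summarize ___.
'summarize' is word 7.

7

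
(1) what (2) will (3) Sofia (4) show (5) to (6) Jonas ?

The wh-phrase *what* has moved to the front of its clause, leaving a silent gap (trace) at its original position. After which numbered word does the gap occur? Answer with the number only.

4

Pre-movement form: Sofia will show what to Jonas.
'what' functions as the direct object of 'show'. Wh-movement fronts it, leaving a gap right after 'show':
What will Sofia show ___ to Jonas?
'show' is word 4.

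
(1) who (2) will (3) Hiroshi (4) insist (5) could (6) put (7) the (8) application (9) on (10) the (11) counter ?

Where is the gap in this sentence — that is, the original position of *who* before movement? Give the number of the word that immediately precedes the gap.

4

Underlying clause: Hiroshi will insist who could put the application on the counter.
'who' functions as the subject of the clause embedded under 'insist'. Wh-movement fronts it, leaving a gap right after 'insist':
Who will Hiroshi insist ___ could put the application on the counter?
'insist' is word 4.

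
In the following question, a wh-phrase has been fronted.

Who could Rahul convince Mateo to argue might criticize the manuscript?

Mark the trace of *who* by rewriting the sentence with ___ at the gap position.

In situ: Rahul could convince Mateo to argue who might criticize the manuscript.
'who' is the subject of the clause embedded under 'argue'. The gap is right after 'argue'.

Who could Rahul convince Mateo to argue ___ might criticize the manuscript?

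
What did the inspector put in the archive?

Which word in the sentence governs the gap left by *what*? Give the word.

put

Before movement: The inspector did put what in the archive.
'what' functions as the direct object of 'put'. Wh-movement fronts it, leaving a gap right after 'put':
What did the inspector put ___ in the archive?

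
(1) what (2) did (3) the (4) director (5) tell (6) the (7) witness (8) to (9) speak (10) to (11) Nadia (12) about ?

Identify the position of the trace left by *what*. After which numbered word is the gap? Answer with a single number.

12

Underlying clause: The director did tell the witness to speak to Nadia about what.
The filler 'what' is interpreted as the object of the preposition 'about'. Fronting leaves a gap immediately after 'about':
What did the director tell the witness to speak to Nadia about ___?
'about' is word 12.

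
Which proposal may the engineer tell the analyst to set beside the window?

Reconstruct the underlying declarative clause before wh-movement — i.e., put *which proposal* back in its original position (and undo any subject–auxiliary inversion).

The filler 'which proposal' is interpreted as the direct object of 'set'. It moves to the left edge, and the trace sits right after 'set':
Which proposal may the engineer tell the analyst to set ___ beside the window?

The engineer may tell the analyst to set which proposal beside the window.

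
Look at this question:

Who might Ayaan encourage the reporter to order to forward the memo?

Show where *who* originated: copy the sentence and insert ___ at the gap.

Who might Ayaan encourage the reporter to order ___ to forward the memo?

Pre-movement form: Ayaan might encourage the reporter to order who to forward the memo.
'who' functions as the direct object of 'order'. The gap is right after 'order'.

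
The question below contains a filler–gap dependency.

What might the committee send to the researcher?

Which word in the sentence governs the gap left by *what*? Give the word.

send

Before movement: The committee might send what to the researcher.
'what' is the direct object of 'send'. It moves to the left edge, and the trace sits right after 'send':
What might the committee send ___ to the researcher?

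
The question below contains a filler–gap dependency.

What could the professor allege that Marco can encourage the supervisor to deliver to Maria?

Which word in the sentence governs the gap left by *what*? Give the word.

deliver

Pre-movement form: The professor could allege that Marco can encourage the supervisor to deliver what to Maria.
'what' is the direct object of 'deliver'. It moves to the left edge, and the trace sits right after 'deliver':
What could the professor allege that Marco can encourage the supervisor to deliver ___ to Maria?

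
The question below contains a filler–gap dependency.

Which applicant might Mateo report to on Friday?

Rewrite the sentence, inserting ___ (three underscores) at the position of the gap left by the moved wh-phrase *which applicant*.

Which applicant might Mateo report to ___ on Friday?

Before movement: Mateo might report to which applicant on Friday.
'which applicant' functions as the object of the preposition 'to'. The gap is right after 'to'.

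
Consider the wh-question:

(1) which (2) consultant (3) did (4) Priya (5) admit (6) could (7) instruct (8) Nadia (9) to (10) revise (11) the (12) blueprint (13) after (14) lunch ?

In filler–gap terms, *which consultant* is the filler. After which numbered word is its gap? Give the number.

5

Before movement: Priya did admit which consultant could instruct Nadia to revise the blueprint after lunch.
'which consultant' is the subject of the clause embedded under 'admit'. Wh-movement fronts it, leaving a gap right after 'admit':
Which consultant did Priya admit ___ could instruct Nadia to revise the blueprint after lunch?
'admit' is word 5.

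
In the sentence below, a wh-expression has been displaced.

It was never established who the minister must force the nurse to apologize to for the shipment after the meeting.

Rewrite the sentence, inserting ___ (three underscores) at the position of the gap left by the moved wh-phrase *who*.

Pre-movement form: The minister must force the nurse to apologize to who for the shipment after the meeting.
'who' is the object of the preposition 'to'. The gap is right after 'to'.

It was never established who the minister must force the nurse to apologize to ___ for the shipment after the meeting.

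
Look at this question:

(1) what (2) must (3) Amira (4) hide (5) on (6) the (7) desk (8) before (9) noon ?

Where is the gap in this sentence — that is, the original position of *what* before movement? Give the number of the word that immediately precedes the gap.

4

Underlying clause: Amira must hide what on the desk before noon.
'what' is the direct object of 'hide'. Wh-movement fronts it, leaving a gap right after 'hide':
What must Amira hide ___ on the desk before noon?
'hide' is word 4.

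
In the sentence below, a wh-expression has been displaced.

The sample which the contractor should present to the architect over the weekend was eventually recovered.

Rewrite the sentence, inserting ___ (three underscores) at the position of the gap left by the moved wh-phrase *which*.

'which' functions as the direct object of 'present'. The gap is right after 'present'.

The sample which the contractor should present ___ to the architect over the weekend was eventually recovered.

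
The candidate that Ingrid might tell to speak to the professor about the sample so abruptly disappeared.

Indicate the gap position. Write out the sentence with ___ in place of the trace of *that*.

The candidate that Ingrid might tell ___ to speak to the professor about the sample so abruptly disappeared.

'that' functions as the direct object of 'tell'. The gap is right after 'tell'.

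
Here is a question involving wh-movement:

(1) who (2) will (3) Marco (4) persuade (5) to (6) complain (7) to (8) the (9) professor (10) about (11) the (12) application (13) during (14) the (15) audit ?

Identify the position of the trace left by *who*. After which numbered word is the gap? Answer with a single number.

4

In situ: Marco will persuade who to complain to the professor about the application during the audit.
'who' is the direct object of 'persuade'. Wh-movement fronts it, leaving a gap right after 'persuade':
Who will Marco persuade ___ to complain to the professor about the application during the audit?
'persuade' is word 4.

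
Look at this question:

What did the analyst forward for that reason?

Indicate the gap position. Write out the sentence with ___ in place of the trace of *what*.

What did the analyst forward ___ for that reason?

In situ: The analyst did forward what for that reason.
'what' functions as the direct object of 'forward'. The gap is right after 'forward'.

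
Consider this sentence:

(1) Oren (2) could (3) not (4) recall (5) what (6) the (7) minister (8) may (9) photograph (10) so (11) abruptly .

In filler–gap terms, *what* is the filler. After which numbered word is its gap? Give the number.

9

Pre-movement form: The minister may photograph what so abruptly.
'what' functions as the direct object of 'photograph'. Wh-movement fronts it, leaving a gap right after 'photograph':
Oren could not recall what the minister may photograph ___ so abruptly.
'photograph' is word 9.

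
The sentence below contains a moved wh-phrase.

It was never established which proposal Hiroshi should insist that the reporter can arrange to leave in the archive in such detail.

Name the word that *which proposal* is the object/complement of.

Before movement: Hiroshi should insist that the reporter can arrange to leave which proposal in the archive in such detail.
'which proposal' is the direct object of 'leave'. It moves to the left edge, and the trace sits right after 'leave':
It was never established which proposal Hiroshi should insist that the reporter can arrange to leave ___ in the archive in such detail.

leave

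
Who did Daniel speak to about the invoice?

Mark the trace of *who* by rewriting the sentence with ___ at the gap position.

Who did Daniel speak to ___ about the invoice?

In situ: Daniel did speak to who about the invoice.
'who' functions as the object of the preposition 'to'. The gap is right after 'to'.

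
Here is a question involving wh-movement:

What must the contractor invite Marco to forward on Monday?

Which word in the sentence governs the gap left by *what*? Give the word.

Pre-movement form: The contractor must invite Marco to forward what on Monday.
'what' functions as the direct object of 'forward'. It moves to the left edge, and the trace sits right after 'forward':
What must the contractor invite Marco to forward ___ on Monday?

forward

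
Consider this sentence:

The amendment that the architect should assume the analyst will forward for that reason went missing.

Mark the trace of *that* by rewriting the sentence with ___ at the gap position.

'that' functions as the direct object of 'forward'. The gap is right after 'forward'.

The amendment that the architect should assume the analyst will forward ___ for that reason went missing.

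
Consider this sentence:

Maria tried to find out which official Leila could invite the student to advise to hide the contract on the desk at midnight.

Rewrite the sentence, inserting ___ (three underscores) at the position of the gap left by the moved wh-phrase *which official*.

Maria tried to find out which official Leila could invite the student to advise ___ to hide the contract on the desk at midnight.

In situ: Leila could invite the student to advise which official to hide the contract on the desk at midnight.
'which official' functions as the direct object of 'advise'. The gap is right after 'advise'.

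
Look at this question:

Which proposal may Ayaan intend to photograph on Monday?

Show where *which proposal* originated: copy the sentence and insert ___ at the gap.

Before movement: Ayaan may intend to photograph which proposal on Monday.
'which proposal' is the direct object of 'photograph'. The gap is right after 'photograph'.

Which proposal may Ayaan intend to photograph ___ on Monday?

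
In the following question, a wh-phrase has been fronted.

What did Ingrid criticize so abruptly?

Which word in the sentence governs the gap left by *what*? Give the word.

criticize

Pre-movement form: Ingrid did criticize what so abruptly.
'what' is the direct object of 'criticize'. It moves to the left edge, and the trace sits right after 'criticize':
What did Ingrid criticize ___ so abruptly?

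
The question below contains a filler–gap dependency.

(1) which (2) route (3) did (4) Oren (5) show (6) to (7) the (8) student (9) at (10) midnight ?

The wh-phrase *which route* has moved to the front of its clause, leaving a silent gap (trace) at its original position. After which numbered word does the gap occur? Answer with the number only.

Before movement: Oren did show which route to the student at midnight.
'which route' is the direct object of 'show'. It moves to the left edge, and the trace sits right after 'show':
Which route did Oren show ___ to the student at midnight?
'show' is word 5.

5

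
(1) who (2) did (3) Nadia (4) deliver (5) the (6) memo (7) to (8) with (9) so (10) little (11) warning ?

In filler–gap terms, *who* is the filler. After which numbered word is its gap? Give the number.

In situ: Nadia did deliver the memo to who with so little warning.
'who' is the object of the preposition 'to' (recipient of 'deliver'). Wh-movement fronts it, leaving a gap right after 'to':
Who did Nadia deliver the memo to ___ with so little warning?
'to' is word 7.

7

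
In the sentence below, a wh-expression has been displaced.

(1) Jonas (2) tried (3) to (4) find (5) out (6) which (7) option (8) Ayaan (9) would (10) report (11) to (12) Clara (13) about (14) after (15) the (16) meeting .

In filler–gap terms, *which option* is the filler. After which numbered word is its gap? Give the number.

Pre-movement form: Ayaan would report to Clara about which option after the meeting.
'which option' is the object of the preposition 'about'. It moves to the left edge, and the trace sits right after 'about':
Jonas tried to find out which option Ayaan would report to Clara about ___ after the meeting.
'about' is word 13.

13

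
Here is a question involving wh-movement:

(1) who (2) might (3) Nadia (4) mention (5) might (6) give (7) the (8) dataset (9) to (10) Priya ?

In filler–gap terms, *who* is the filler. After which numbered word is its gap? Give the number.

In situ: Nadia might mention who might give the dataset to Priya.
'who' functions as the subject of the clause embedded under 'mention'. It moves to the left edge, and the trace sits right after 'mention':
Who might Nadia mention ___ might give the dataset to Priya?
'mention' is word 4.

4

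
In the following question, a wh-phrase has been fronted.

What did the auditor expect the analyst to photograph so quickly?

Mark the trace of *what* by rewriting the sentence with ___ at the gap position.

What did the auditor expect the analyst to photograph ___ so quickly?

In situ: The auditor did expect the analyst to photograph what so quickly.
'what' is the direct object of 'photograph'. The gap is right after 'photograph'.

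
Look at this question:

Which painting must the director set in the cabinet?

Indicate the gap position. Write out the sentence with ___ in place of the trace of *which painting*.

Which painting must the director set ___ in the cabinet?

Before movement: The director must set which painting in the cabinet.
The filler 'which painting' is interpreted as the direct object of 'set'. The gap is right after 'set'.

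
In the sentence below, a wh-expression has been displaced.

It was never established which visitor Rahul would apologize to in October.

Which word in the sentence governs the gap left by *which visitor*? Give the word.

In situ: Rahul would apologize to which visitor in October.
'which visitor' is the object of the preposition 'to'. It moves to the left edge, and the trace sits right after 'to':
It was never established which visitor Rahul would apologize to ___ in October.

to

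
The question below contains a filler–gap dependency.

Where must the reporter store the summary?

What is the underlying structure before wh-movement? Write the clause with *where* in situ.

The reporter must store the summary where.

'where' functions as the locative complement of 'store'. Wh-movement fronts it, leaving a gap right after 'summary':
Where must the reporter store the summary ___?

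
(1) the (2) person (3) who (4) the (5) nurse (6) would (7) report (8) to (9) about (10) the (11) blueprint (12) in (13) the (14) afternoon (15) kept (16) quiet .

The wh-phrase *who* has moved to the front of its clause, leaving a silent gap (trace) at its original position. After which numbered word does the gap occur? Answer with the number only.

'who' functions as the object of the preposition 'to'. It moves to the left edge, and the trace sits right after 'to':
The person who the nurse would report to ___ about the blueprint in the afternoon kept quiet.
'to' is word 8.

8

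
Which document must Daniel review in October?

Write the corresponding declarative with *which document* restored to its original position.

Daniel must review which document in October.

The filler 'which document' is interpreted as the direct object of 'review'. Fronting leaves a gap immediately after 'review':
Which document must Daniel review ___ in October?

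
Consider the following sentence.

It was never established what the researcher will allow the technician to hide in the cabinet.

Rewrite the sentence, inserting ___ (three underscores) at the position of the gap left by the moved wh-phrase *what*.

Underlying clause: The researcher will allow the technician to hide what in the cabinet.
The filler 'what' is interpreted as the direct object of 'hide'. The gap is right after 'hide'.

It was never established what the researcher will allow the technician to hide ___ in the cabinet.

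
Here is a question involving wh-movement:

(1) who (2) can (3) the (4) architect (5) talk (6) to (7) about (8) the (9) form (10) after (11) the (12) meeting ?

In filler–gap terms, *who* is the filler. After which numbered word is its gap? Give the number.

6

Before movement: The architect can talk to who about the form after the meeting.
'who' is the object of the preposition 'to'. Fronting leaves a gap immediately after 'to':
Who can the architect talk to ___ about the form after the meeting?
'to' is word 6.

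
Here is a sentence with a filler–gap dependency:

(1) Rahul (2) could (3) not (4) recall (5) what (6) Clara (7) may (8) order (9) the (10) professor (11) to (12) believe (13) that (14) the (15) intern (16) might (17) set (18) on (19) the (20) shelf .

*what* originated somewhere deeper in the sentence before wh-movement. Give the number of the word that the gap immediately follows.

17

Before movement: Clara may order the professor to believe that the intern might set what on the shelf.
The filler 'what' is interpreted as the direct object of 'set'. Fronting leaves a gap immediately after 'set':
Rahul could not recall what Clara may order the professor to believe that the intern might set ___ on the shelf.
'set' is word 17.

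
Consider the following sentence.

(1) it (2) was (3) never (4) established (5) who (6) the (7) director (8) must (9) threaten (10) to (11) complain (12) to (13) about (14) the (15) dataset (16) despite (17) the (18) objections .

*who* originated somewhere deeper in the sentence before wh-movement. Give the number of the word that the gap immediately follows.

Before movement: The director must threaten to complain to who about the dataset despite the objections.
The filler 'who' is interpreted as the object of the preposition 'to'. It moves to the left edge, and the trace sits right after 'to':
It was never established who the director must threaten to complain to ___ about the dataset despite the objections.
'to' is word 12.

12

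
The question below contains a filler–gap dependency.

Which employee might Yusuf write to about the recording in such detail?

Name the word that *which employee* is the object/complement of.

In situ: Yusuf might write to which employee about the recording in such detail.
'which employee' is the object of the preposition 'to'. Wh-movement fronts it, leaving a gap right after 'to':
Which employee might Yusuf write to ___ about the recording in such detail?

to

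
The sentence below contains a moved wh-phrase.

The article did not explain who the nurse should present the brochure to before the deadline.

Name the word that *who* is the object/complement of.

to

Underlying clause: The nurse should present the brochure to who before the deadline.
The filler 'who' is interpreted as the object of the preposition 'to' (recipient of 'present'). Wh-movement fronts it, leaving a gap right after 'to':
The article did not explain who the nurse should present the brochure to ___ before the deadline.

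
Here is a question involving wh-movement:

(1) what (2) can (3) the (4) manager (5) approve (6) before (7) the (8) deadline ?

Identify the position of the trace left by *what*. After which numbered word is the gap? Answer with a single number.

Pre-movement form: The manager can approve what before the deadline.
The filler 'what' is interpreted as the direct object of 'approve'. It moves to the left edge, and the trace sits right after 'approve':
What can the manager approve ___ before the deadline?
'approve' is word 5.

5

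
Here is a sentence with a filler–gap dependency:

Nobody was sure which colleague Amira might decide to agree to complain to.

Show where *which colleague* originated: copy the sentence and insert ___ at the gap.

Pre-movement form: Amira might decide to agree to complain to which colleague.
The filler 'which colleague' is interpreted as the object of the preposition 'to'. The gap is right after 'to'.

Nobody was sure which colleague Amira might decide to agree to complain to ___.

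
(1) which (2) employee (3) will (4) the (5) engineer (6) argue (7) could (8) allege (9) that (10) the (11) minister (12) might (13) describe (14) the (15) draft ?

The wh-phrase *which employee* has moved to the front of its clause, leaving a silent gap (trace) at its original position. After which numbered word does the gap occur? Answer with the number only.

In situ: The engineer will argue which employee could allege that the minister might describe the draft.
'which employee' functions as the subject of the clause embedded under 'argue'. Wh-movement fronts it, leaving a gap right after 'argue':
Which employee will the engineer argue ___ could allege that the minister might describe the draft?
'argue' is word 6.

6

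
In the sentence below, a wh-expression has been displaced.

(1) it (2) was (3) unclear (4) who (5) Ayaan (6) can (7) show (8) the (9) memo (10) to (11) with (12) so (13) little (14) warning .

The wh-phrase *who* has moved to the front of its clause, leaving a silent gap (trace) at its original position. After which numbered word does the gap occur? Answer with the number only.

10

Before movement: Ayaan can show the memo to who with so little warning.
'who' is the object of the preposition 'to' (recipient of 'show'). Wh-movement fronts it, leaving a gap right after 'to':
It was unclear who Ayaan can show the memo to ___ with so little warning.
'to' is word 10.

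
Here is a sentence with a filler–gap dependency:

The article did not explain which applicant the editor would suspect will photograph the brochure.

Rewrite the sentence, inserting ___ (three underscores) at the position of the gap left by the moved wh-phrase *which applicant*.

The article did not explain which applicant the editor would suspect ___ will photograph the brochure.

Underlying clause: The editor would suspect which applicant will photograph the brochure.
'which applicant' is the subject of the clause embedded under 'suspect'. The gap is right after 'suspect'.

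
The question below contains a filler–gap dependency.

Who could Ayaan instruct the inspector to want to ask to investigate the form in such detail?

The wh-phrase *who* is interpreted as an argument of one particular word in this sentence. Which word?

In situ: Ayaan could instruct the inspector to want to ask who to investigate the form in such detail.
'who' is the direct object of 'ask'. Wh-movement fronts it, leaving a gap right after 'ask':
Who could Ayaan instruct the inspector to want to ask ___ to investigate the form in such detail?

ask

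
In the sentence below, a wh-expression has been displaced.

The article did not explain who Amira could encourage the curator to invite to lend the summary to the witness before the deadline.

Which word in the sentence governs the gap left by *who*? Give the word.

invite

Pre-movement form: Amira could encourage the curator to invite who to lend the summary to the witness before the deadline.
The filler 'who' is interpreted as the direct object of 'invite'. It moves to the left edge, and the trace sits right after 'invite':
The article did not explain who Amira could encourage the curator to invite ___ to lend the summary to the witness before the deadline.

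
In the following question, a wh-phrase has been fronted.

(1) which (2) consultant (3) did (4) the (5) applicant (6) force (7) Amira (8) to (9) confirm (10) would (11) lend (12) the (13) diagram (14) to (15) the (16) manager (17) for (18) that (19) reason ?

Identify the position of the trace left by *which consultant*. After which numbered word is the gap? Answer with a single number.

9

Before movement: The applicant did force Amira to confirm which consultant would lend the diagram to the manager for that reason.
'which consultant' functions as the subject of the clause embedded under 'confirm'. It moves to the left edge, and the trace sits right after 'confirm':
Which consultant did the applicant force Amira to confirm ___ would lend the diagram to the manager for that reason?
'confirm' is word 9.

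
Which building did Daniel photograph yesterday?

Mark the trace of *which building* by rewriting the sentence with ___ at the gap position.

Underlying clause: Daniel did photograph which building yesterday.
'which building' functions as the direct object of 'photograph'. The gap is right after 'photograph'.

Which building did Daniel photograph ___ yesterday?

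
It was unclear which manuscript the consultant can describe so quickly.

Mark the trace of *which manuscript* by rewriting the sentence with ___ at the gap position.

In situ: The consultant can describe which manuscript so quickly.
'which manuscript' is the direct object of 'describe'. The gap is right after 'describe'.

It was unclear which manuscript the consultant can describe ___ so quickly.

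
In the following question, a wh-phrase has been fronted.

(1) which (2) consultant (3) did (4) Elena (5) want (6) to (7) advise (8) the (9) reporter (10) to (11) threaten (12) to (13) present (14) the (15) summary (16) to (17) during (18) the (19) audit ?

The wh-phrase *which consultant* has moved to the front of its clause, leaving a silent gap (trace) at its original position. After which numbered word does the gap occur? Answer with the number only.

Pre-movement form: Elena did want to advise the reporter to threaten to present the summary to which consultant during the audit.
'which consultant' is the object of the preposition 'to' (recipient of 'present'). Fronting leaves a gap immediately after 'to':
Which consultant did Elena want to advise the reporter to threaten to present the summary to ___ during the audit?
'to' is word 16.

16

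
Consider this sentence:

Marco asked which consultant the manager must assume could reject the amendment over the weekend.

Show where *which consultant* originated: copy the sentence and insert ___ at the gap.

Underlying clause: The manager must assume which consultant could reject the amendment over the weekend.
The filler 'which consultant' is interpreted as the subject of the clause embedded under 'assume'. The gap is right after 'assume'.

Marco asked which consultant the manager must assume ___ could reject the amendment over the weekend.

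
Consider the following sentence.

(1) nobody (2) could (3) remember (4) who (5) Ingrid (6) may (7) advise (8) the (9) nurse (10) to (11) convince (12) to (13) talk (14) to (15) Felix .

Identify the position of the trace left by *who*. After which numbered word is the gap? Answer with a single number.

Pre-movement form: Ingrid may advise the nurse to convince who to talk to Felix.
The filler 'who' is interpreted as the direct object of 'convince'. Wh-movement fronts it, leaving a gap right after 'convince':
Nobody could remember who Ingrid may advise the nurse to convince ___ to talk to Felix.
'convince' is word 11.

11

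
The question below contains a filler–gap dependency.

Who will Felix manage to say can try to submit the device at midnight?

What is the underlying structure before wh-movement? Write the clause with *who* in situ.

The filler 'who' is interpreted as the subject of the clause embedded under 'say'. Fronting leaves a gap immediately after 'say':
Who will Felix manage to say ___ can try to submit the device at midnight?

Felix will manage to say who can try to submit the device at midnight.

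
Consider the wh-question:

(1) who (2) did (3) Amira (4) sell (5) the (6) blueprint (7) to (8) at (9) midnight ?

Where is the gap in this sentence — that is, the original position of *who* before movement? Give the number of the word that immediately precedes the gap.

7

Pre-movement form: Amira did sell the blueprint to who at midnight.
The filler 'who' is interpreted as the object of the preposition 'to' (recipient of 'sell'). Wh-movement fronts it, leaving a gap right after 'to':
Who did Amira sell the blueprint to ___ at midnight?
'to' is word 7.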